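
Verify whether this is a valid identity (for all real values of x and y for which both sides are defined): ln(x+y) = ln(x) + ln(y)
No, this is NOT an identity.

Claim: ln(x+y) = ln(x) + ln(y).
Test a specific point where both sides are defined: x = 3, y = 2.
LHS = ln(x+y) ≈ 1.6094
RHS = ln(x) + ln(y) ≈ 1.7918
Since 1.6094 ≠ 1.7918, the equation fails at this point, so it cannot hold for all real values of x and y for which both sides are defined.
ln(x) + ln(y) = ln(xy), not ln(x+y).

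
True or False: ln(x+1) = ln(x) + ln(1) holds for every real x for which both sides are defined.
False.

Claim: ln(x+1) = ln(x) + ln(1).
Test a specific point where both sides are defined: x = 3/2.
LHS = ln(x+1) ≈ 0.9163
RHS = ln(x) + ln(1) ≈ 0.4055
Since 0.9163 ≠ 0.4055, the equation fails at this point, so it cannot hold for every real x for which both sides are defined.
ln(1) = 0, so the right side is just ln(x), which differs from ln(x+1).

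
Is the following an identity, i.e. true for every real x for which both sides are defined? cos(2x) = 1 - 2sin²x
Yes, this is an identity.

Claim: cos(2x) = 1 - 2sin²x.
Reasoning: cos(2x) = cos²x - sin²x. Replace cos²x by 1 - sin²x: (1 - sin²x) - sin²x = 1 - 2sin²x.
So the two sides agree for every real x for which both sides are defined.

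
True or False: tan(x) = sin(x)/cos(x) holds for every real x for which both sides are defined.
Claim: tan(x) = sin(x)/cos(x).
Reasoning: For an angle x whose terminal point on the unit circle is (cos x, sin x), tan(x) is defined as the ratio (second coordinate)/(first coordinate) = sin(x)/cos(x), wherever cos(x) ≠ 0.
So the two sides agree for every real x for which both sides are defined.

Conclusion: True.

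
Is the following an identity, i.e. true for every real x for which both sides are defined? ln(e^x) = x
Claim: ln(e^x) = x.
Reasoning: ln is the inverse of the exponential: ln(e^x) asks for the exponent p with e^p = e^x, and since e^p is one-to-one that exponent is p = x.
So the two sides agree for every real x for which both sides are defined.

Conclusion: Yes, this is an identity.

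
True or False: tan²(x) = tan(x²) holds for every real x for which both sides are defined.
False.

Claim: tan²(x) = tan(x²).
Test a specific point where both sides are defined: x = -π/4.
LHS = tan²(x) ≈ 1.0000
RHS = tan(x²) ≈ 0.7092
Since 1.0000 ≠ 0.7092, the equation fails at this point, so it cannot hold for every real x for which both sides are defined.
tan²(x) means (tan x)², squaring the output; tan(x²) squares the input. These are different functions.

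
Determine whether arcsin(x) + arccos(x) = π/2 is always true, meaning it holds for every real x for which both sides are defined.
Claim: arcsin(x) + arccos(x) = π/2.
Reasoning: Both sides are defined for -1 ≤ x ≤ 1. Let θ = arcsin(x), so sin θ = x and θ ∈ [-π/2, π/2]. Then cos(π/2 - θ) = sin θ = x and π/2 - θ ∈ [0, π], which is exactly the range of arccos, so arccos(x) = π/2 - θ. Adding: arcsin(x) + arccos(x) = θ + (π/2 - θ) = π/2.
So the two sides agree for every real x for which both sides are defined.

Conclusion: Yes, this is an identity.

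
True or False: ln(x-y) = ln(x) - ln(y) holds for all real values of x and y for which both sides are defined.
False.

Claim: ln(x-y) = ln(x) - ln(y).
Test a specific point where both sides are defined: x = 2, y = 1/2.
LHS = ln(x-y) ≈ 0.4055
RHS = ln(x) - ln(y) ≈ 1.3863
Since 0.4055 ≠ 1.3863, the equation fails at this point, so it cannot hold for all real values of x and y for which both sides are defined.
ln(x) - ln(y) = ln(x/y), not ln(x-y).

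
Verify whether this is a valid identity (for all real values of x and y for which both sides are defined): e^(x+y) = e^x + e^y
Claim: e^(x+y) = e^x + e^y.
Test a specific point where both sides are defined: x = 3, y = 3.
LHS = e^(x+y) ≈ 403.4288
RHS = e^x + e^y ≈ 40.1711
Since 403.4288 ≠ 40.1711, the equation fails at this point, so it cannot hold for all real values of x and y for which both sides are defined.
The correct rule is e^(x+y) = e^x · e^y (a product, not a sum).

Conclusion: No, this is NOT an identity.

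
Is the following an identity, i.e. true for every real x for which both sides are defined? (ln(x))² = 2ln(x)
Claim: (ln(x))² = 2ln(x).
Test a specific point where both sides are defined: x = 2.
LHS = (ln(x))² ≈ 0.4805
RHS = 2ln(x) ≈ 1.3863
Since 0.4805 ≠ 1.3863, the equation fails at this point, so it cannot hold for every real x for which both sides are defined.
2ln(x) equals ln(x²), which is not the same as (ln x)².

Conclusion: No, this is NOT an identity.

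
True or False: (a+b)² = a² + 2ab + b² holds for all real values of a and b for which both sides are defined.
True.

Claim: (a+b)² = a² + 2ab + b².
Reasoning: Expand: (a+b)² = (a+b)(a+b) = a·a + a·b + b·a + b·b = a² + 2ab + b².
So the two sides agree for all real values of a and b for which both sides are defined.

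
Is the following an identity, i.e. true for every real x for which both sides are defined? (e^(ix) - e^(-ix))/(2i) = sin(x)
Claim: (e^(ix) - e^(-ix))/(2i) = sin(x).
Reasoning: By Euler's formula e^(ix) = cos(x) + i·sin(x) and e^(-ix) = cos(x) - i·sin(x). Subtracting cancels the cosine terms: e^(ix) - e^(-ix) = 2i·sin(x); divide by 2i.
So the two sides agree for every real x for which both sides are defined.

Conclusion: Yes, this is an identity.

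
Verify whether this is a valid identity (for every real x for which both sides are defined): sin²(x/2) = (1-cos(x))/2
Yes, this is an identity.

Claim: sin²(x/2) = (1-cos(x))/2.
Reasoning: Use cos(2θ) = 1 - 2sin²θ with θ = x/2: cos(x) = 1 - 2sin²(x/2). Solving for sin²(x/2) gives (1 - cos(x))/2.
So the two sides agree for every real x for which both sides are defined.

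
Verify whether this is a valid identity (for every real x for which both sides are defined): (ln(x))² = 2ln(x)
Claim: (ln(x))² = 2ln(x).
Test a specific point where both sides are defined: x = 1/2.
LHS = (ln(x))² ≈ 0.4805
RHS = 2ln(x) ≈ -1.3863
Since 0.4805 ≠ -1.3863, the equation fails at this point, so it cannot hold for every real x for which both sides are defined.
2ln(x) equals ln(x²), which is not the same as (ln x)².

Conclusion: No, this is NOT an identity.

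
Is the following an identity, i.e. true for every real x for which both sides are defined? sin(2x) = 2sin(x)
Claim: sin(2x) = 2sin(x).
Test a specific point where both sides are defined: x = π/3.
LHS = sin(2x) ≈ 0.8660
RHS = 2sin(x) ≈ 1.7321
Since 0.8660 ≠ 1.7321, the equation fails at this point, so it cannot hold for every real x for which both sides are defined.
The correct double-angle formula is sin(2x) = 2sin(x)cos(x).

Conclusion: No, this is NOT an identity.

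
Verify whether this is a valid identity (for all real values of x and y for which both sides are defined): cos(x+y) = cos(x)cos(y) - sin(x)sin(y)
Claim: cos(x+y) = cos(x)cos(y) - sin(x)sin(y).
Reasoning: By Euler's formula e^(i(x+y)) = e^(ix)·e^(iy) = (cos x + i·sin x)(cos y + i·sin y). The real part of the left side is cos(x+y); the real part of the product is cos(x)cos(y) - sin(x)sin(y) (since i·i = -1).
So the two sides agree for all real values of x and y for which both sides are defined.

Conclusion: Yes, this is an identity.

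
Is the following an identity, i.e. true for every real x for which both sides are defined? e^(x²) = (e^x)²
No, this is NOT an identity.

Claim: e^(x²) = (e^x)².
Test a specific point where both sides are defined: x = 1.
LHS = e^(x²) ≈ 2.7183
RHS = (e^x)² ≈ 7.3891
Since 2.7183 ≠ 7.3891, the equation fails at this point, so it cannot hold for every real x for which both sides are defined.
(e^x)² = e^(2x), and 2x ≠ x² in general.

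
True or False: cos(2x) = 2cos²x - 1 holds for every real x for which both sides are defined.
True.

Claim: cos(2x) = 2cos²x - 1.
Reasoning: cos(2x) = cos²x - sin²x. Replace sin²x by 1 - cos²x: cos²x - (1 - cos²x) = 2cos²x - 1.
So the two sides agree for every real x for which both sides are defined.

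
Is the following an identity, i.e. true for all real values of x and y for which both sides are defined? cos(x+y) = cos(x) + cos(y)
No, this is NOT an identity.

Claim: cos(x+y) = cos(x) + cos(y).
Test a specific point where both sides are defined: x = π/6, y = -π/2.
LHS = cos(x+y) ≈ 0.5000
RHS = cos(x) + cos(y) ≈ 0.8660
Since 0.5000 ≠ 0.8660, the equation fails at this point, so it cannot hold for all real values of x and y for which both sides are defined.
The correct expansion is cos(x+y) = cos(x)cos(y) - sin(x)sin(y); cosine is not additive.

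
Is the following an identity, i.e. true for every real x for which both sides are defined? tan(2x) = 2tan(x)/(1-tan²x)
Yes, this is an identity.

Claim: tan(2x) = 2tan(x)/(1-tan²x).
Reasoning: tan(2x) = sin(2x)/cos(2x) = 2sin(x)cos(x) / (cos²x - sin²x). Divide numerator and denominator by cos²x: 2tan(x) / (1 - tan²x).
So the two sides agree for every real x for which both sides are defined.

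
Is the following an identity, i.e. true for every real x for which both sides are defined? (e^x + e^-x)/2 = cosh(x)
Yes, this is an identity.

Claim: (e^x + e^-x)/2 = cosh(x).
Reasoning: This is exactly the definition of the hyperbolic cosine: cosh(x) := (e^x + e^-x)/2.
So the two sides agree for every real x for which both sides are defined.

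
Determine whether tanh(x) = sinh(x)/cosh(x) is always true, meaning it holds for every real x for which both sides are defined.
Claim: tanh(x) = sinh(x)/cosh(x).
Reasoning: tanh(x) is defined as sinh(x)/cosh(x) = (e^x - e^-x)/(e^x + e^-x); cosh(x) ≥ 1 is never zero, so this holds for every real x.
So the two sides agree for every real x for which both sides are defined.

Conclusion: Yes, this is an identity.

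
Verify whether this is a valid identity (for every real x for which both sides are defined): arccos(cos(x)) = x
No, this is NOT an identity.

Claim: arccos(cos(x)) = x.
Test a specific point where both sides are defined: x = -π/4.
LHS = arccos(cos(x)) ≈ 0.7854
RHS = x ≈ -0.7854
Since 0.7854 ≠ -0.7854, the equation fails at this point, so it cannot hold for every real x for which both sides are defined.
arccos only returns values in [0, π], so arccos(cos(x)) = x holds only for x in that interval, not for all real x.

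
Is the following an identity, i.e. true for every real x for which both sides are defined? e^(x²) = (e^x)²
No, this is NOT an identity.

Claim: e^(x²) = (e^x)².
Test a specific point where both sides are defined: x = -2.
LHS = e^(x²) ≈ 54.5982
RHS = (e^x)² ≈ 0.0183
Since 54.5982 ≠ 0.0183, the equation fails at this point, so it cannot hold for every real x for which both sides are defined.
(e^x)² = e^(2x), and 2x ≠ x² in general.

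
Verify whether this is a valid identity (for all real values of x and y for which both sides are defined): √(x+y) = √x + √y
No, this is NOT an identity.

Claim: √(x+y) = √x + √y.
Test a specific point where both sides are defined: x = 5, y = 3/2.
LHS = √(x+y) ≈ 2.5495
RHS = √x + √y ≈ 3.4608
Since 2.5495 ≠ 3.4608, the equation fails at this point, so it cannot hold for all real values of x and y for which both sides are defined.
Squaring the right side gives x + 2√(xy) + y, not x + y.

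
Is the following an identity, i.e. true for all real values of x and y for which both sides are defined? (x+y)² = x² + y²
Claim: (x+y)² = x² + y².
Test a specific point where both sides are defined: x = 1/2, y = 1/2.
LHS = (x+y)² ≈ 1.0000
RHS = x² + y² ≈ 0.5000
Since 1.0000 ≠ 0.5000, the equation fails at this point, so it cannot hold for all real values of x and y for which both sides are defined.
The correct expansion is (x+y)² = x² + 2xy + y²; the cross term 2xy is missing.

Conclusion: No, this is NOT an identity.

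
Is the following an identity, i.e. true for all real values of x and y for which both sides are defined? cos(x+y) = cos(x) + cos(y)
No, this is NOT an identity.

Claim: cos(x+y) = cos(x) + cos(y).
Test a specific point where both sides are defined: x = π/3, y = 3π/4.
LHS = cos(x+y) ≈ -0.9659
RHS = cos(x) + cos(y) ≈ -0.2071
Since -0.9659 ≠ -0.2071, the equation fails at this point, so it cannot hold for all real values of x and y for which both sides are defined.
The correct expansion is cos(x+y) = cos(x)cos(y) - sin(x)sin(y); cosine is not additive.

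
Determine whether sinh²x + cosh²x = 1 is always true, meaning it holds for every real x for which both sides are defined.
Claim: sinh²x + cosh²x = 1.
Test a specific point where both sides are defined: x = -3.
LHS = sinh²x + cosh²x ≈ 201.7156
RHS = 1 ≈ 1.0000
Since 201.7156 ≠ 1.0000, the equation fails at this point, so it cannot hold for every real x for which both sides are defined.
The correct hyperbolic identity is cosh²x - sinh²x = 1 (a difference); the sum sinh²x + cosh²x equals cosh(2x).

Conclusion: No, this is NOT an identity.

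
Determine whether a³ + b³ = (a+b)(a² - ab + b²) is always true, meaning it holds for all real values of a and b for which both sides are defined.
Claim: a³ + b³ = (a+b)(a² - ab + b²).
Reasoning: Expand the right side: (a+b)(a² - ab + b²) = a³ - a²b + ab² + a²b - ab² + b³ = a³ + b³ (the middle terms cancel in pairs).
So the two sides agree for all real values of a and b for which both sides are defined.

Conclusion: Yes, this is an identity.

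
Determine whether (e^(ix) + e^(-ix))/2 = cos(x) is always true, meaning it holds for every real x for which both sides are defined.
Yes, this is an identity.

Claim: (e^(ix) + e^(-ix))/2 = cos(x).
Reasoning: By Euler's formula e^(ix) = cos(x) + i·sin(x) and e^(-ix) = cos(x) - i·sin(x). Adding cancels the sine terms: e^(ix) + e^(-ix) = 2cos(x); divide by 2.
So the two sides agree for every real x for which both sides are defined.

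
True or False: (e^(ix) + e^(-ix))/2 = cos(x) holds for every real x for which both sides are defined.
True.

Claim: (e^(ix) + e^(-ix))/2 = cos(x).
Reasoning: By Euler's formula e^(ix) = cos(x) + i·sin(x) and e^(-ix) = cos(x) - i·sin(x). Adding cancels the sine terms: e^(ix) + e^(-ix) = 2cos(x); divide by 2.
So the two sides agree for every real x for which both sides are defined.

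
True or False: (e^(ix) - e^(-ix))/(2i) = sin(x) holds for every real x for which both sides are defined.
True.

Claim: (e^(ix) - e^(-ix))/(2i) = sin(x).
Reasoning: By Euler's formula e^(ix) = cos(x) + i·sin(x) and e^(-ix) = cos(x) - i·sin(x). Subtracting cancels the cosine terms: e^(ix) - e^(-ix) = 2i·sin(x); divide by 2i.
So the two sides agree for every real x for which both sides are defined.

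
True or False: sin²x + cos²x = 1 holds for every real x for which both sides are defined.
Claim: sin²x + cos²x = 1.
Reasoning: The point (cos x, sin x) lies on the unit circle X² + Y² = 1, so cos²x + sin²x = 1 for every real x.
So the two sides agree for every real x for which both sides are defined.

Conclusion: True.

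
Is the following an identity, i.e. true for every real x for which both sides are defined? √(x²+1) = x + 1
No, this is NOT an identity.

Claim: √(x²+1) = x + 1.
Test a specific point where both sides are defined: x = -3.
LHS = √(x²+1) ≈ 3.1623
RHS = x + 1 ≈ -2.0000
Since 3.1623 ≠ -2.0000, the equation fails at this point, so it cannot hold for every real x for which both sides are defined.
(x+1)² = x² + 2x + 1 ≠ x² + 1 unless x = 0.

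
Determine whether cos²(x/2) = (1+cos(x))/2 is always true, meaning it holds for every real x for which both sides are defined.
Claim: cos²(x/2) = (1+cos(x))/2.
Reasoning: Use cos(2θ) = 2cos²θ - 1 with θ = x/2: cos(x) = 2cos²(x/2) - 1. Solving for cos²(x/2) gives (1 + cos(x))/2.
So the two sides agree for every real x for which both sides are defined.

Conclusion: Yes, this is an identity.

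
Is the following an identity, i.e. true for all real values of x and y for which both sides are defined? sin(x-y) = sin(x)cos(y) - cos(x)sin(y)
Yes, this is an identity.

Claim: sin(x-y) = sin(x)cos(y) - cos(x)sin(y).
Reasoning: Replace y by -y in sin(x+y) = sin(x)cos(y) + cos(x)sin(y) and use cos(-y) = cos(y), sin(-y) = -sin(y): sin(x-y) = sin(x)cos(y) - cos(x)sin(y).
So the two sides agree for all real values of x and y for which both sides are defined.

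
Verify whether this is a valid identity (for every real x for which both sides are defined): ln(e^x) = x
Yes, this is an identity.

Claim: ln(e^x) = x.
Reasoning: ln is the inverse of the exponential: ln(e^x) asks for the exponent p with e^p = e^x, and since e^p is one-to-one that exponent is p = x.
So the two sides agree for every real x for which both sides are defined.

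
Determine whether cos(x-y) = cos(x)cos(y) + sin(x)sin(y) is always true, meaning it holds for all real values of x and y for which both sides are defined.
Claim: cos(x-y) = cos(x)cos(y) + sin(x)sin(y).
Reasoning: Replace y by -y in cos(x+y) = cos(x)cos(y) - sin(x)sin(y) and use cos(-y) = cos(y), sin(-y) = -sin(y): cos(x-y) = cos(x)cos(y) + sin(x)sin(y).
So the two sides agree for all real values of x and y for which both sides are defined.

Conclusion: Yes, this is an identity.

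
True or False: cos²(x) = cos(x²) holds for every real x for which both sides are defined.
False.

Claim: cos²(x) = cos(x²).
Test a specific point where both sides are defined: x = π/2.
LHS = cos²(x) ≈ 0.0000
RHS = cos(x²) ≈ -0.7812
Since 0.0000 ≠ -0.7812, the equation fails at this point, so it cannot hold for every real x for which both sides are defined.
cos²(x) means (cos x)², squaring the output; cos(x²) squares the input. These are different functions.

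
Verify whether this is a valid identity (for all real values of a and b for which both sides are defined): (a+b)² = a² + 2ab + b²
Claim: (a+b)² = a² + 2ab + b².
Reasoning: Expand: (a+b)² = (a+b)(a+b) = a·a + a·b + b·a + b·b = a² + 2ab + b².
So the two sides agree for all real values of a and b for which both sides are defined.

Conclusion: Yes, this is an identity.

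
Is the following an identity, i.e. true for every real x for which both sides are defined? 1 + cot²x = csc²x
Yes, this is an identity.

Claim: 1 + cot²x = csc²x.
Reasoning: Start from sin²x + cos²x = 1 and divide every term by sin²x (allowed wherever cot x and csc x are defined): 1 + cot²x = 1/sin²x = csc²x.
So the two sides agree for every real x for which both sides are defined.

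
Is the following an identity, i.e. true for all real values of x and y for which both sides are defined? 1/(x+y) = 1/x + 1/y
Claim: 1/(x+y) = 1/x + 1/y.
Test a specific point where both sides are defined: x = -3, y = -1.
LHS = 1/(x+y) ≈ -0.2500
RHS = 1/x + 1/y ≈ -1.3333
Since -0.2500 ≠ -1.3333, the equation fails at this point, so it cannot hold for all real values of x and y for which both sides are defined.
1/x + 1/y = (x+y)/(xy), which is not 1/(x+y).

Conclusion: No, this is NOT an identity.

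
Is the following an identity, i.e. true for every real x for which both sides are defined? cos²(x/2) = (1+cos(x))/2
Yes, this is an identity.

Claim: cos²(x/2) = (1+cos(x))/2.
Reasoning: Use cos(2θ) = 2cos²θ - 1 with θ = x/2: cos(x) = 2cos²(x/2) - 1. Solving for cos²(x/2) gives (1 + cos(x))/2.
So the two sides agree for every real x for which both sides are defined.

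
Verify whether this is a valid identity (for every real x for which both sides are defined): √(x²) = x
No, this is NOT an identity.

Claim: √(x²) = x.
Test a specific point where both sides are defined: x = -3.
LHS = √(x²) ≈ 3.0000
RHS = x ≈ -3.0000
Since 3.0000 ≠ -3.0000, the equation fails at this point, so it cannot hold for every real x for which both sides are defined.
√(x²) = |x|, which differs from x whenever x < 0 (both sides are defined for every real x).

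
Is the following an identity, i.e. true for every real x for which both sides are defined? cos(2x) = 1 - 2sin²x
Claim: cos(2x) = 1 - 2sin²x.
Reasoning: cos(2x) = cos²x - sin²x. Replace cos²x by 1 - sin²x: (1 - sin²x) - sin²x = 1 - 2sin²x.
So the two sides agree for every real x for which both sides are defined.

Conclusion: Yes, this is an identity.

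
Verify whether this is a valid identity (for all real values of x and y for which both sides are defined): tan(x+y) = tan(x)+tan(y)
Claim: tan(x+y) = tan(x)+tan(y).
Test a specific point where both sides are defined: x = π/3, y = π/3.
LHS = tan(x+y) ≈ -1.7321
RHS = tan(x)+tan(y) ≈ 3.4641
Since -1.7321 ≠ 3.4641, the equation fails at this point, so it cannot hold for all real values of x and y for which both sides are defined.
The correct formula is tan(x+y) = (tan(x) + tan(y))/(1 - tan(x)tan(y)).

Conclusion: No, this is NOT an identity.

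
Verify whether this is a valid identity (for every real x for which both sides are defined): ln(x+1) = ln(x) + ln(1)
Claim: ln(x+1) = ln(x) + ln(1).
Test a specific point where both sides are defined: x = 4.
LHS = ln(x+1) ≈ 1.6094
RHS = ln(x) + ln(1) ≈ 1.3863
Since 1.6094 ≠ 1.3863, the equation fails at this point, so it cannot hold for every real x for which both sides are defined.
ln(1) = 0, so the right side is just ln(x), which differs from ln(x+1).

Conclusion: No, this is NOT an identity.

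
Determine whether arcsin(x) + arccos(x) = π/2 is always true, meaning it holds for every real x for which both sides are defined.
Yes, this is an identity.

Claim: arcsin(x) + arccos(x) = π/2.
Reasoning: Both sides are defined for -1 ≤ x ≤ 1. Let θ = arcsin(x), so sin θ = x and θ ∈ [-π/2, π/2]. Then cos(π/2 - θ) = sin θ = x and π/2 - θ ∈ [0, π], which is exactly the range of arccos, so arccos(x) = π/2 - θ. Adding: arcsin(x) + arccos(x) = θ + (π/2 - θ) = π/2.
So the two sides agree for every real x for which both sides are defined.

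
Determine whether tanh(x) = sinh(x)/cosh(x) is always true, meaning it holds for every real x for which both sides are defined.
Claim: tanh(x) = sinh(x)/cosh(x).
Reasoning: tanh(x) is defined as sinh(x)/cosh(x) = (e^x - e^-x)/(e^x + e^-x); cosh(x) ≥ 1 is never zero, so this holds for every real x.
So the two sides agree for every real x for which both sides are defined.

Conclusion: Yes, this is an identity.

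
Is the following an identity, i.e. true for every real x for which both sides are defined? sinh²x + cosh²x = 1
Claim: sinh²x + cosh²x = 1.
Test a specific point where both sides are defined: x = -3.
LHS = sinh²x + cosh²x ≈ 201.7156
RHS = 1 ≈ 1.0000
Since 201.7156 ≠ 1.0000, the equation fails at this point, so it cannot hold for every real x for which both sides are defined.
The correct hyperbolic identity is cosh²x - sinh²x = 1 (a difference); the sum sinh²x + cosh²x equals cosh(2x).

Conclusion: No, this is NOT an identity.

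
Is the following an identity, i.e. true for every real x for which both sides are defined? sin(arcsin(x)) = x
Yes, this is an identity.

Claim: sin(arcsin(x)) = x.
Reasoning: For -1 ≤ x ≤ 1 (where arcsin is defined), arcsin(x) is by definition an angle whose sine equals x. Taking the sine of that angle returns x. (Note the other order, arcsin(sin x) = x, is NOT an identity.)
So the two sides agree for every real x for which both sides are defined.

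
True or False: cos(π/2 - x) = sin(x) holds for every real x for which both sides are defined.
Claim: cos(π/2 - x) = sin(x).
Reasoning: Use cos(u - v) = cos(u)cos(v) + sin(u)sin(v) with u = π/2, v = x: cos(π/2)cos(x) + sin(π/2)sin(x) = 0·cos(x) + 1·sin(x) = sin(x).
So the two sides agree for every real x for which both sides are defined.

Conclusion: True.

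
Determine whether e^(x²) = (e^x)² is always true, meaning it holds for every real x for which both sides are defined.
No, this is NOT an identity.

Claim: e^(x²) = (e^x)².
Test a specific point where both sides are defined: x = 1/2.
LHS = e^(x²) ≈ 1.2840
RHS = (e^x)² ≈ 2.7183
Since 1.2840 ≠ 2.7183, the equation fails at this point, so it cannot hold for every real x for which both sides are defined.
(e^x)² = e^(2x), and 2x ≠ x² in general.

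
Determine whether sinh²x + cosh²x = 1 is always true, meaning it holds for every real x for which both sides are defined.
Claim: sinh²x + cosh²x = 1.
Test a specific point where both sides are defined: x = 4.
LHS = sinh²x + cosh²x ≈ 1490.4792
RHS = 1 ≈ 1.0000
Since 1490.4792 ≠ 1.0000, the equation fails at this point, so it cannot hold for every real x for which both sides are defined.
The correct hyperbolic identity is cosh²x - sinh²x = 1 (a difference); the sum sinh²x + cosh²x equals cosh(2x).

Conclusion: No, this is NOT an identity.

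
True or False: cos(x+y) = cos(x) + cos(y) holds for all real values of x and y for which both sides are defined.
Claim: cos(x+y) = cos(x) + cos(y).
Test a specific point where both sides are defined: x = 3π/4, y = -π/3.
LHS = cos(x+y) ≈ 0.2588
RHS = cos(x) + cos(y) ≈ -0.2071
Since 0.2588 ≠ -0.2071, the equation fails at this point, so it cannot hold for all real values of x and y for which both sides are defined.
The correct expansion is cos(x+y) = cos(x)cos(y) - sin(x)sin(y); cosine is not additive.

Conclusion: False.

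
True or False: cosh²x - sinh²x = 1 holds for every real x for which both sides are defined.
True.

Claim: cosh²x - sinh²x = 1.
Reasoning: With cosh(x) = (e^x + e^-x)/2 and sinh(x) = (e^x - e^-x)/2: cosh²x = (e^(2x) + 2 + e^(-2x))/4 and sinh²x = (e^(2x) - 2 + e^(-2x))/4. Subtracting leaves 4/4 = 1.
So the two sides agree for every real x for which both sides are defined.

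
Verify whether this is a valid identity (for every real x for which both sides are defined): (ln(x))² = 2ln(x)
No, this is NOT an identity.

Claim: (ln(x))² = 2ln(x).
Test a specific point where both sides are defined: x = 2.
LHS = (ln(x))² ≈ 0.4805
RHS = 2ln(x) ≈ 1.3863
Since 0.4805 ≠ 1.3863, the equation fails at this point, so it cannot hold for every real x for which both sides are defined.
2ln(x) equals ln(x²), which is not the same as (ln x)².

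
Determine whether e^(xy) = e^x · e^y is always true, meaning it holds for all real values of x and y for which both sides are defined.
Claim: e^(xy) = e^x · e^y.
Test a specific point where both sides are defined: x = 3, y = -3.
LHS = e^(xy) ≈ 0.0001
RHS = e^x · e^y ≈ 1.0000
Since 0.0001 ≠ 1.0000, the equation fails at this point, so it cannot hold for all real values of x and y for which both sides are defined.
e^x · e^y = e^(x+y), not e^(xy).

Conclusion: No, this is NOT an identity.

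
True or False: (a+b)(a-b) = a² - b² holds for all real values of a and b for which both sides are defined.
True.

Claim: (a+b)(a-b) = a² - b².
Reasoning: Expand: (a+b)(a-b) = a² - ab + ba - b² = a² - b² (the cross terms cancel).
So the two sides agree for all real values of a and b for which both sides are defined.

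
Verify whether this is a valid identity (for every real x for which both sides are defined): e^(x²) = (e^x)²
No, this is NOT an identity.

Claim: e^(x²) = (e^x)².
Test a specific point where both sides are defined: x = 3/2.
LHS = e^(x²) ≈ 9.4877
RHS = (e^x)² ≈ 20.0855
Since 9.4877 ≠ 20.0855, the equation fails at this point, so it cannot hold for every real x for which both sides are defined.
(e^x)² = e^(2x), and 2x ≠ x² in general.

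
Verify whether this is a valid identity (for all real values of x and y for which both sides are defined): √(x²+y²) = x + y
No, this is NOT an identity.

Claim: √(x²+y²) = x + y.
Test a specific point where both sides are defined: x = 3/2, y = -3.
LHS = √(x²+y²) ≈ 3.3541
RHS = x + y ≈ -1.5000
Since 3.3541 ≠ -1.5000, the equation fails at this point, so it cannot hold for all real values of x and y for which both sides are defined.
(x+y)² = x² + 2xy + y², not x² + y², so the square root does not split this way.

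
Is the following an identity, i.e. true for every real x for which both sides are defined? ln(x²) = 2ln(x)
Claim: ln(x²) = 2ln(x).
Reasoning: The right side requires x > 0. For x > 0, x² = (e^(ln x))² = e^(2ln x), so ln(x²) = 2ln(x). (For x < 0 the right side is undefined, so those values are outside the claim.)
So the two sides agree for every real x for which both sides are defined.

Conclusion: Yes, this is an identity.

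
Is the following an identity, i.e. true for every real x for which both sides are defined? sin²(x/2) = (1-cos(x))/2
Claim: sin²(x/2) = (1-cos(x))/2.
Reasoning: Use cos(2θ) = 1 - 2sin²θ with θ = x/2: cos(x) = 1 - 2sin²(x/2). Solving for sin²(x/2) gives (1 - cos(x))/2.
So the two sides agree for every real x for which both sides are defined.

Conclusion: Yes, this is an identity.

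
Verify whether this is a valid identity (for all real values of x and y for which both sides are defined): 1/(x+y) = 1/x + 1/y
No, this is NOT an identity.

Claim: 1/(x+y) = 1/x + 1/y.
Test a specific point where both sides are defined: x = 1/2, y = -2.
LHS = 1/(x+y) ≈ -0.6667
RHS = 1/x + 1/y ≈ 1.5000
Since -0.6667 ≠ 1.5000, the equation fails at this point, so it cannot hold for all real values of x and y for which both sides are defined.
1/x + 1/y = (x+y)/(xy), which is not 1/(x+y).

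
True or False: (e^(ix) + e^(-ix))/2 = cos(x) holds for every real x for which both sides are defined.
Claim: (e^(ix) + e^(-ix))/2 = cos(x).
Reasoning: By Euler's formula e^(ix) = cos(x) + i·sin(x) and e^(-ix) = cos(x) - i·sin(x). Adding cancels the sine terms: e^(ix) + e^(-ix) = 2cos(x); divide by 2.
So the two sides agree for every real x for which both sides are defined.

Conclusion: True.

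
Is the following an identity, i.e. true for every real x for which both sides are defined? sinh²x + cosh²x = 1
No, this is NOT an identity.

Claim: sinh²x + cosh²x = 1.
Test a specific point where both sides are defined: x = -3.
LHS = sinh²x + cosh²x ≈ 201.7156
RHS = 1 ≈ 1.0000
Since 201.7156 ≠ 1.0000, the equation fails at this point, so it cannot hold for every real x for which both sides are defined.
The correct hyperbolic identity is cosh²x - sinh²x = 1 (a difference); the sum sinh²x + cosh²x equals cosh(2x).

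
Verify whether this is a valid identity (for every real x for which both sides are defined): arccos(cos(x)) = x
No, this is NOT an identity.

Claim: arccos(cos(x)) = x.
Test a specific point where both sides are defined: x = -π/3.
LHS = arccos(cos(x)) ≈ 1.0472
RHS = x ≈ -1.0472
Since 1.0472 ≠ -1.0472, the equation fails at this point, so it cannot hold for every real x for which both sides are defined.
arccos only returns values in [0, π], so arccos(cos(x)) = x holds only for x in that interval, not for all real x.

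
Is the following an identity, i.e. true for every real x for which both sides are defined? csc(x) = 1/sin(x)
Claim: csc(x) = 1/sin(x).
Reasoning: csc(x) is by definition the reciprocal of sin(x), wherever sin(x) ≠ 0.
So the two sides agree for every real x for which both sides are defined.

Conclusion: Yes, this is an identity.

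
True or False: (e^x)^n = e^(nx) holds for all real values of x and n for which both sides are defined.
Claim: (e^x)^n = e^(nx).
Reasoning: e^x is a positive real number, and for a positive base B and real exponent n, B^n = e^(n·ln B). With B = e^x, ln B = x, so (e^x)^n = e^(n·x).
So the two sides agree for all real values of x and n for which both sides are defined.

Conclusion: True.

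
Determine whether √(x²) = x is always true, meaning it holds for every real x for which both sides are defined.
Claim: √(x²) = x.
Test a specific point where both sides are defined: x = -2.
LHS = √(x²) ≈ 2.0000
RHS = x ≈ -2.0000
Since 2.0000 ≠ -2.0000, the equation fails at this point, so it cannot hold for every real x for which both sides are defined.
√(x²) = |x|, which differs from x whenever x < 0 (both sides are defined for every real x).

Conclusion: No, this is NOT an identity.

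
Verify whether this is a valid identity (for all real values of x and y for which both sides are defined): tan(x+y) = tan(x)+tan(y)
No, this is NOT an identity.

Claim: tan(x+y) = tan(x)+tan(y).
Test a specific point where both sides are defined: x = π/3, y = π/4.
LHS = tan(x+y) ≈ -3.7321
RHS = tan(x)+tan(y) ≈ 2.7321
Since -3.7321 ≠ 2.7321, the equation fails at this point, so it cannot hold for all real values of x and y for which both sides are defined.
The correct formula is tan(x+y) = (tan(x) + tan(y))/(1 - tan(x)tan(y)).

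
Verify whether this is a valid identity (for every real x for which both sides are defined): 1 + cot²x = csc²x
Yes, this is an identity.

Claim: 1 + cot²x = csc²x.
Reasoning: Start from sin²x + cos²x = 1 and divide every term by sin²x (allowed wherever cot x and csc x are defined): 1 + cot²x = 1/sin²x = csc²x.
So the two sides agree for every real x for which both sides are defined.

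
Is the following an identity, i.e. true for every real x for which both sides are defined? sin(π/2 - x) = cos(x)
Yes, this is an identity.

Claim: sin(π/2 - x) = cos(x).
Reasoning: Use sin(u - v) = sin(u)cos(v) - cos(u)sin(v) with u = π/2, v = x: sin(π/2)cos(x) - cos(π/2)sin(x) = 1·cos(x) - 0·sin(x) = cos(x).
So the two sides agree for every real x for which both sides are defined.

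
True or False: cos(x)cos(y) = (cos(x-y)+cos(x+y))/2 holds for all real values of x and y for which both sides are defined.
True.

Claim: cos(x)cos(y) = (cos(x-y)+cos(x+y))/2.
Reasoning: cos(x-y) = cos(x)cos(y) + sin(x)sin(y) and cos(x+y) = cos(x)cos(y) - sin(x)sin(y). Adding, cos(x-y) + cos(x+y) = 2cos(x)cos(y); divide by 2.
So the two sides agree for all real values of x and y for which both sides are defined.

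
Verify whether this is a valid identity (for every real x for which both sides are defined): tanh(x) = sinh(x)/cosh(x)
Claim: tanh(x) = sinh(x)/cosh(x).
Reasoning: tanh(x) is defined as sinh(x)/cosh(x) = (e^x - e^-x)/(e^x + e^-x); cosh(x) ≥ 1 is never zero, so this holds for every real x.
So the two sides agree for every real x for which both sides are defined.

Conclusion: Yes, this is an identity.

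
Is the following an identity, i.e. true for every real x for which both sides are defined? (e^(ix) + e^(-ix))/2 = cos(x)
Yes, this is an identity.

Claim: (e^(ix) + e^(-ix))/2 = cos(x).
Reasoning: By Euler's formula e^(ix) = cos(x) + i·sin(x) and e^(-ix) = cos(x) - i·sin(x). Adding cancels the sine terms: e^(ix) + e^(-ix) = 2cos(x); divide by 2.
So the two sides agree for every real x for which both sides are defined.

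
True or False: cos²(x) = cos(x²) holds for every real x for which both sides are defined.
Claim: cos²(x) = cos(x²).
Test a specific point where both sides are defined: x = π/2.
LHS = cos²(x) ≈ 0.0000
RHS = cos(x²) ≈ -0.7812
Since 0.0000 ≠ -0.7812, the equation fails at this point, so it cannot hold for every real x for which both sides are defined.
cos²(x) means (cos x)², squaring the output; cos(x²) squares the input. These are different functions.

Conclusion: False.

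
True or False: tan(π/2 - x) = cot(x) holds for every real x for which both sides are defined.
Claim: tan(π/2 - x) = cot(x).
Reasoning: tan(π/2 - x) = sin(π/2 - x)/cos(π/2 - x) = cos(x)/sin(x) = cot(x), using the cofunction identities sin(π/2 - x) = cos(x) and cos(π/2 - x) = sin(x).
So the two sides agree for every real x for which both sides are defined.

Conclusion: True.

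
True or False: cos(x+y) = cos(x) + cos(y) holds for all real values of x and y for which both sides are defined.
Claim: cos(x+y) = cos(x) + cos(y).
Test a specific point where both sides are defined: x = -π/4, y = -π/2.
LHS = cos(x+y) ≈ -0.7071
RHS = cos(x) + cos(y) ≈ 0.7071
Since -0.7071 ≠ 0.7071, the equation fails at this point, so it cannot hold for all real values of x and y for which both sides are defined.
The correct expansion is cos(x+y) = cos(x)cos(y) - sin(x)sin(y); cosine is not additive.

Conclusion: False.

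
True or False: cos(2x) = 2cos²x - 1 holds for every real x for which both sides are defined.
Claim: cos(2x) = 2cos²x - 1.
Reasoning: cos(2x) = cos²x - sin²x. Replace sin²x by 1 - cos²x: cos²x - (1 - cos²x) = 2cos²x - 1.
So the two sides agree for every real x for which both sides are defined.

Conclusion: True.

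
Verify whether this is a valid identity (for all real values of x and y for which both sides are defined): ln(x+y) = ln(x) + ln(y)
Claim: ln(x+y) = ln(x) + ln(y).
Test a specific point where both sides are defined: x = 4, y = 1/2.
LHS = ln(x+y) ≈ 1.5041
RHS = ln(x) + ln(y) ≈ 0.6931
Since 1.5041 ≠ 0.6931, the equation fails at this point, so it cannot hold for all real values of x and y for which both sides are defined.
ln(x) + ln(y) = ln(xy), not ln(x+y).

Conclusion: No, this is NOT an identity.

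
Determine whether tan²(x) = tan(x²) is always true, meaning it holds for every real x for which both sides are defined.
No, this is NOT an identity.

Claim: tan²(x) = tan(x²).
Test a specific point where both sides are defined: x = π/4.
LHS = tan²(x) ≈ 1.0000
RHS = tan(x²) ≈ 0.7092
Since 1.0000 ≠ 0.7092, the equation fails at this point, so it cannot hold for every real x for which both sides are defined.
tan²(x) means (tan x)², squaring the output; tan(x²) squares the input. These are different functions.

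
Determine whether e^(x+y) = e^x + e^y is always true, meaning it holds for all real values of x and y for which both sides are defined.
Claim: e^(x+y) = e^x + e^y.
Test a specific point where both sides are defined: x = -1, y = 1/2.
LHS = e^(x+y) ≈ 0.6065
RHS = e^x + e^y ≈ 2.0166
Since 0.6065 ≠ 2.0166, the equation fails at this point, so it cannot hold for all real values of x and y for which both sides are defined.
The correct rule is e^(x+y) = e^x · e^y (a product, not a sum).

Conclusion: No, this is NOT an identity.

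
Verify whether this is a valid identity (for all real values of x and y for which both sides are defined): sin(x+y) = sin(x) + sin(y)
No, this is NOT an identity.

Claim: sin(x+y) = sin(x) + sin(y).
Test a specific point where both sides are defined: x = -π/4, y = π.
LHS = sin(x+y) ≈ 0.7071
RHS = sin(x) + sin(y) ≈ -0.7071
Since 0.7071 ≠ -0.7071, the equation fails at this point, so it cannot hold for all real values of x and y for which both sides are defined.
The correct expansion is sin(x+y) = sin(x)cos(y) + cos(x)sin(y); sine is not additive.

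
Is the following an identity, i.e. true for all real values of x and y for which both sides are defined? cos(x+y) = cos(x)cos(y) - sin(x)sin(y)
Yes, this is an identity.

Claim: cos(x+y) = cos(x)cos(y) - sin(x)sin(y).
Reasoning: By Euler's formula e^(i(x+y)) = e^(ix)·e^(iy) = (cos x + i·sin x)(cos y + i·sin y). The real part of the left side is cos(x+y); the real part of the product is cos(x)cos(y) - sin(x)sin(y) (since i·i = -1).
So the two sides agree for all real values of x and y for which both sides are defined.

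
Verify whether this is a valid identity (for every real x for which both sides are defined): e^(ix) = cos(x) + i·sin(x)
Claim: e^(ix) = cos(x) + i·sin(x).
Reasoning: Euler's formula. Expand e^(ix) = Σ (ix)^k / k!. Since i² = -1, the even-k terms are Σ (-1)^m x^(2m)/(2m)! = cos(x) and the odd-k terms are i · Σ (-1)^m x^(2m+1)/(2m+1)! = i·sin(x).
So the two sides agree for every real x for which both sides are defined.

Conclusion: Yes, this is an identity.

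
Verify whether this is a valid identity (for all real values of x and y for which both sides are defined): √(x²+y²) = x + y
No, this is NOT an identity.

Claim: √(x²+y²) = x + y.
Test a specific point where both sides are defined: x = -3, y = 1.
LHS = √(x²+y²) ≈ 3.1623
RHS = x + y ≈ -2.0000
Since 3.1623 ≠ -2.0000, the equation fails at this point, so it cannot hold for all real values of x and y for which both sides are defined.
(x+y)² = x² + 2xy + y², not x² + y², so the square root does not split this way.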